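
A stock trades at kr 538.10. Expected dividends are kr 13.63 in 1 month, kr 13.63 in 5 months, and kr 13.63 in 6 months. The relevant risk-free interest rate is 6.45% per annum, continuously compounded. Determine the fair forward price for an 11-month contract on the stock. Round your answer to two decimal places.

PV(dividends) I = 13.63·e^(−0.0645·1/12) + 13.63·e^(−0.0645·5/12) + 13.63·e^(−0.0645·6/12)
I = 13.5569 + 13.2686 + 13.1974 = 40.0229
F = (S − I)·e^(rT) = (538.10 − 40.0229) · e^(0.0645·11/12)
= 498.0771 · e^0.059125 = 498.0771 × 1.060908 = kr 528.41

kr 528.41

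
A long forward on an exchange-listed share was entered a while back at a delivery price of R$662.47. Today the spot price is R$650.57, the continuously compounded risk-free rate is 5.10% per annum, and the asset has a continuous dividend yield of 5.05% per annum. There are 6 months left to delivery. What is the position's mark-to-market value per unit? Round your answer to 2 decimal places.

-R$11.44

Current fair forward for the remaining 6 months: F = S·e^((r − q)·T), (r − q) = 0.0510 − 0.0505 = 0.0005
F = 650.57 · e^(0.0005 × 6/12) = 650.57 × 1.000250 = 650.7326
Value of long forward = (F − K)·e^(−rT) = (650.7326 − 662.47) · e^(−0.0510·6/12)
= -11.7374 × 0.974822 = -11.44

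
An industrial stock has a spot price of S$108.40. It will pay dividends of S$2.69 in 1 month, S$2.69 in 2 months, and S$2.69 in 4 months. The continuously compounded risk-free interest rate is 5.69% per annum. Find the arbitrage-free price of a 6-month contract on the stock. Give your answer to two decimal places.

PV(dividends) I = 2.69·e^(−0.0569·1/12) + 2.69·e^(−0.0569·2/12) + 2.69·e^(−0.0569·4/12)
I = 2.6773 + 2.6646 + 2.6395 = 7.9814
F = (S − I)·e^(rT) = (108.40 − 7.9814) · e^(0.0569·6/12)
= 100.4186 · e^0.028450 = 100.4186 × 1.028859 = S$103.32

S$103.32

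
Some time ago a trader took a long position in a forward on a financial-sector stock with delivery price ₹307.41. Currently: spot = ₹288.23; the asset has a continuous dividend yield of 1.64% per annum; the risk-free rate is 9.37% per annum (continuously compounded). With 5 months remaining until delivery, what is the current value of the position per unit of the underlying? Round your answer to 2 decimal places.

-₹9.37

Current fair forward for the remaining 5 months: F = S·e^((r − q)·T), (r − q) = 0.0937 − 0.0164 = 0.0773
F = 288.23 · e^(0.0773 × 5/12) = 288.23 × 1.032733 = 297.6646
Value of long forward = (F − K)·e^(−rT) = (297.6646 − 307.41) · e^(−0.0937·5/12)
= -9.7454 × 0.961711 = -9.37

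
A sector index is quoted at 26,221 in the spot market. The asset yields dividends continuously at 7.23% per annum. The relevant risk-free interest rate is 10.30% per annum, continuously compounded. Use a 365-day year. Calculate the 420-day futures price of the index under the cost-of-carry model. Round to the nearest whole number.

27,164

F = S·e^((r − q)T) = 26221 · e^((0.1030 − 0.0723) × 420/365)
= 26221 · e^0.035326 = 26221 × 1.035957
F = 27,164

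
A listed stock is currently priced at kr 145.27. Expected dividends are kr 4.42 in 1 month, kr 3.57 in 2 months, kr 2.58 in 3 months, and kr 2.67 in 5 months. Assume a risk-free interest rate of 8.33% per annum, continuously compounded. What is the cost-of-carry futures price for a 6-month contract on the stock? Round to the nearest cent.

kr 137.88

PV(dividends) I = 4.42·e^(−0.0833·1/12) + 3.57·e^(−0.0833·2/12) + 2.58·e^(−0.0833·3/12) + 2.67·e^(−0.0833·5/12)
I = 4.3894 + 3.5208 + 2.5268 + 2.5789 = 13.0159
F = (S − I)·e^(rT) = (145.27 − 13.0159) · e^(0.0833·6/12)
= 132.2541 · e^0.041650 = 132.2541 × 1.042530 = kr 137.88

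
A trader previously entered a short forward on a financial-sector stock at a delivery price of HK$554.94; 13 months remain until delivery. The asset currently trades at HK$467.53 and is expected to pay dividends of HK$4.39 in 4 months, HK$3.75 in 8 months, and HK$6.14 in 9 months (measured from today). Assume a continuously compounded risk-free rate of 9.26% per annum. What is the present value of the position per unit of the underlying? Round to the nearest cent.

HK$47.95

PV(remaining dividends) I = 4.39·e^(−0.0926·4/12) + 3.75·e^(−0.0926·8/12) + 6.14·e^(−0.0926·9/12) = 13.5101
Current forward F = (S − I)·e^(rT) = (467.53 − 13.5101)·e^(0.0926·13/12) = 454.0199 × 1.105521 = 501.9285
Value (long) = (F − K)·e^(−rT) = (501.9285 − 554.94) × 0.904551 = -47.9516
Short position value = −(long value) = HK$47.95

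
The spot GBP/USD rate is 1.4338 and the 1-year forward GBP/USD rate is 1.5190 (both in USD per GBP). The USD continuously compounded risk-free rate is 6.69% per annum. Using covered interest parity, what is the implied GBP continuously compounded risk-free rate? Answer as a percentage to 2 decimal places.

F = S·e^((r_USD − r_GBP)T) ⇒ r_GBP = r_USD − ln(F/S)/T
ln(1.5190/1.4338) = 0.057724; /(1) = 0.057724
r_GBP = 0.0669 − 0.057724 = 0.009176
r_GBP = 0.92%

0.92%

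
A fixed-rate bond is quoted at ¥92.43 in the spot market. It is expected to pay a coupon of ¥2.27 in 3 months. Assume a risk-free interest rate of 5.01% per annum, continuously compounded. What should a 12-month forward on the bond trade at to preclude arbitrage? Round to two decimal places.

PV(coupons) I = 2.27·e^(−0.0501·3/12)
I = 2.2417
F = (S − I)·e^(rT) = (92.43 − 2.2417) · e^(0.0501·12/12)
= 90.1883 · e^0.050100 = 90.1883 × 1.051376 = ¥94.82

¥94.82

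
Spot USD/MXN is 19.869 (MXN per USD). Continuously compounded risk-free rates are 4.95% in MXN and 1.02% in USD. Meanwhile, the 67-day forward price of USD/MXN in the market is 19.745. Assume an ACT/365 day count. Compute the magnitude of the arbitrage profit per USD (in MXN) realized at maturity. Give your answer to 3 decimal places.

0.268 per USD (in MXN)

Fair forward: F* = S·e^(carry·T), with carry = (r_MXN − r_USD) = 0.0495 − 0.0102 = 0.0393
F* = 19.869 · e^(0.0393 × 67/365) = 19.869 · e^0.007214 = 19.869 × 1.007240 = 20.0129
Market 19.745 < fair 20.0129: forward underpriced → reverse cash-and-carry (short spot, go long the forward).
At maturity, profit = |F_mkt − F*| = |19.745 − 20.0129| = 0.268 per USD (in MXN)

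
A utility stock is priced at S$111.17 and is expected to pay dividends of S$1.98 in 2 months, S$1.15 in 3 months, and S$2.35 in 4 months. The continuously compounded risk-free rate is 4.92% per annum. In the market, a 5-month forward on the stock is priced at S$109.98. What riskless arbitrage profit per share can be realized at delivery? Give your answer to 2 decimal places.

PV(dividends) I = 1.98·e^(−0.0492·2/12) + 1.15·e^(−0.0492·3/12) + 2.35·e^(−0.0492·4/12) = 5.4115
Fair forward F* = (S − I)·e^(rT) = (111.17 − 5.4115)·e^0.020500 = 105.7585 × 1.020712 = 107.9490
Market S$109.98 > fair 107.9490: forward overpriced → cash-and-carry (borrow at r, buy the stock and collect the dividends, short the forward).
Profit at T = |F_mkt − F*| = |109.98 − 107.9490| = S$2.03 per share

S$2.03 per share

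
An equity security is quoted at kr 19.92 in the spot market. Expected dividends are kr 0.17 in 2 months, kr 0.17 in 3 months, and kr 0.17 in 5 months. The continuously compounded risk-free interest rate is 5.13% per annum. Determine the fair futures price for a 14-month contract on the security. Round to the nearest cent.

kr 20.61

PV(dividends) I = 0.17·e^(−0.0513·2/12) + 0.17·e^(−0.0513·3/12) + 0.17·e^(−0.0513·5/12)
I = 0.1686 + 0.1678 + 0.1664 = 0.5028
F = (S − I)·e^(rT) = (19.92 − 0.5028) · e^(0.0513·14/12)
= 19.4172 · e^0.059850 = 19.4172 × 1.061677 = kr 20.61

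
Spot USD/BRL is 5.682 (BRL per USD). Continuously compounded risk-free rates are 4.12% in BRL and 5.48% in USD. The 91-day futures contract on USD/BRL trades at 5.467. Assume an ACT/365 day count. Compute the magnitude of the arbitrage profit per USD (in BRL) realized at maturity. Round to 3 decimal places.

0.196 per USD (in BRL)

Fair futures: F* = S·e^(carry·T), with carry = (r_BRL − r_USD) = 0.0412 − 0.0548 = -0.0136
F* = 5.682 · e^(-0.0136 × 91/365) = 5.682 · e^-0.003391 = 5.682 × 0.996615 = 5.6628
Market 5.467 < fair 5.6628: forward underpriced → reverse cash-and-carry (short spot, go long the forward).
At maturity, profit = |F_mkt − F*| = |5.467 − 5.6628| = 0.196 per USD (in BRL)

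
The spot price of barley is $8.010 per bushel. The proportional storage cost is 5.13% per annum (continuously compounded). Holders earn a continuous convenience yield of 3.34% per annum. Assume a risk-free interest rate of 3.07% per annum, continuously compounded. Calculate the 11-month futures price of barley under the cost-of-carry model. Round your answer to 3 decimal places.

Net carry = r + u − y = 0.0307 + 0.0513 − 0.0334 = 0.0486
F = S·e^((r+u−y)T) = 8.010 · e^(0.0486 × 11/12) = 8.010 · e^0.044550
= 8.010 × 1.045557 = $8.375 per bushel

$8.375 per bushel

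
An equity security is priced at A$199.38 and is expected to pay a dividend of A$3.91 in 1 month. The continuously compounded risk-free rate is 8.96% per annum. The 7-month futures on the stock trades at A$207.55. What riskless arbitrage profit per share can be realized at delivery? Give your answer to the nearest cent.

A$1.56 per share

PV(dividends) I = 3.91·e^(−0.0896·1/12) = 3.8809
Fair futures F* = (S − I)·e^(rT) = (199.38 − 3.8809)·e^0.052267 = 195.4991 × 1.053657 = 205.9890
Market A$207.55 > fair 205.9890: forward overpriced → cash-and-carry (borrow at r, buy the stock and collect the dividends, short the forward).
Profit at T = |F_mkt − F*| = |207.55 − 205.9890| = A$1.56 per share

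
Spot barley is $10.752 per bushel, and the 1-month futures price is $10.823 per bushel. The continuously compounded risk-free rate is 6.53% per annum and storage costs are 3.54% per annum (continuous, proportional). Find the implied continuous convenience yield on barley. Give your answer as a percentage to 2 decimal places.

2.17%

F = S·e^((r+u−y)T) ⇒ (r+u−y) = ln(F/S)/T
ln(10.823/10.752) = 0.006582; /T ⇒ 0.078984
y = r + u − ln(F/S)/T = 0.0653 + 0.0354 − 0.078984 = 0.021716
y = 2.17%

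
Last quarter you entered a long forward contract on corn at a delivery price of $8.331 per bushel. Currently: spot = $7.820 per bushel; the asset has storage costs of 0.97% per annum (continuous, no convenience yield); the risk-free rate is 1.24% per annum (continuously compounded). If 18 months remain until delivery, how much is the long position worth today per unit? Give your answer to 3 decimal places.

-$0.243 per bushel

Current fair forward for the remaining 18 months: F = S·e^((r + u)·T), (r + u) = 0.0124 + 0.0097 = 0.0221
F = 7.820 · e^(0.0221 × 18/12) = 7.820 × 1.033706 = 8.0836
Value of long forward = (F − K)·e^(−rT) = (8.0836 − 8.331) · e^(−0.0124·18/12)
= -0.2474 × 0.981572 = -0.243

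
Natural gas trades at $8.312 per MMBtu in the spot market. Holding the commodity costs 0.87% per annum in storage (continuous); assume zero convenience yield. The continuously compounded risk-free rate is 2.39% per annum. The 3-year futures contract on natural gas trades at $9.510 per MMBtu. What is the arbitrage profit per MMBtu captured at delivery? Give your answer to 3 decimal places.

Fair futures: F* = S·e^(carry·T), with carry = (r + u) = 0.0239 + 0.0087 = 0.0326
F* = 8.312 · e^(0.0326 × 3) = 8.312 · e^0.097800 = 8.312 × 1.102742 = $9.1660
Market $9.510 > fair $9.1660: forward overpriced → cash-and-carry (buy spot, short the forward).
At maturity, profit = |F_mkt − F*| = |9.510 − 9.1660| = $0.344 per MMBtu

$0.344 per MMBtu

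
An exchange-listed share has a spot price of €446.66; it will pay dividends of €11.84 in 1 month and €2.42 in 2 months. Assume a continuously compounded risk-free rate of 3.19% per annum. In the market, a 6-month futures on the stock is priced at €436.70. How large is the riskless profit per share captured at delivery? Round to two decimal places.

€2.70 per share

PV(dividends) I = 11.84·e^(−0.0319·1/12) + 2.42·e^(−0.0319·2/12) = 14.2157
Fair futures F* = (S − I)·e^(rT) = (446.66 − 14.2157)·e^0.015950 = 432.4443 × 1.016078 = 439.3971
Market €436.70 < fair 439.3971: forward underpriced → reverse cash-and-carry (short the stock, invest proceeds at r, pay the dividends, go long the forward).
Profit at T = |F_mkt − F*| = |436.70 − 439.3971| = €2.70 per share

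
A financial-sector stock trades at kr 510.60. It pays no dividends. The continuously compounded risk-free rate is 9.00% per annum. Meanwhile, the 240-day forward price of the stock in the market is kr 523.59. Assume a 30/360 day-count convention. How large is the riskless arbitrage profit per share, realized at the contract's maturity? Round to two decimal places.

Fair forward: F* = S·e^(carry·T), with carry = r = 0.0900
F* = 510.60 · e^(0.0900 × 240/360) = 510.60 · e^0.060000 = 510.60 × 1.061837 = kr 542.1740
Market kr 523.59 < fair kr 542.1740: forward underpriced → reverse cash-and-carry (short spot, go long the forward).
At maturity, profit = |F_mkt − F*| = |523.59 − 542.1740| = kr 18.58 per share

kr 18.58 per share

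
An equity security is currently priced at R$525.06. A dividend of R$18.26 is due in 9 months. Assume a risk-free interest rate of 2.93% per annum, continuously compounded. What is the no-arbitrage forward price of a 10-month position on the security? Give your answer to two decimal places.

R$519.73

PV(dividends) I = 18.26·e^(−0.0293·9/12)
I = 17.8631
F = (S − I)·e^(rT) = (525.06 − 17.8631) · e^(0.0293·10/12)
= 507.1969 · e^0.024417 = 507.1969 × 1.024718 = R$519.73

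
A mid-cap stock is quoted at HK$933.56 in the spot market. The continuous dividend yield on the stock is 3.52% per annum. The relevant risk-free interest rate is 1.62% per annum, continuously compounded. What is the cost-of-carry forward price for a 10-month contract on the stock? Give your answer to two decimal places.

F = S·e^((r − q)T) = 933.56 · e^((0.0162 − 0.0352) × 10/12)
= 933.56 · e^-0.015833 = 933.56 × 0.984292
F = HK$918.90

HK$918.90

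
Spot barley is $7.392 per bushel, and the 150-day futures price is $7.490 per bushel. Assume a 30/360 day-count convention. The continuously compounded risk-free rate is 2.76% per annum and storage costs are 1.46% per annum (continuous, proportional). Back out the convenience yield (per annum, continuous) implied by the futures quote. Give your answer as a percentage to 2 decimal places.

F = S·e^((r+u−y)T) ⇒ (r+u−y) = ln(F/S)/T
ln(7.490/7.392) = 0.013170; /T ⇒ 0.031608
y = r + u − ln(F/S)/T = 0.0276 + 0.0146 − 0.031608 = 0.010592
y = 1.06%

1.06%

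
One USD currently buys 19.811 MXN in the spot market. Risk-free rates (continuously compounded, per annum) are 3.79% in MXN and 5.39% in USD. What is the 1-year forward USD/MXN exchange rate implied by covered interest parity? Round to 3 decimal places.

F = S·e^((r_MXN − r_USD)T) = 19.811 · e^((0.0379 − 0.0539) × 1)
= 19.811 · e^-0.016000 = 19.811 × 0.984127
F = 19.497 MXN per USD

19.497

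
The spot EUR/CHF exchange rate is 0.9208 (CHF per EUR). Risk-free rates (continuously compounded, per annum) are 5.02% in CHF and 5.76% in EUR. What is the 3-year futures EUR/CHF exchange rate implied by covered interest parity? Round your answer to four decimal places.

F = S·e^((r_CHF − r_EUR)T) = 0.9208 · e^((0.0502 − 0.0576) × 3)
= 0.9208 · e^-0.022200 = 0.9208 × 0.978045
F = 0.9006 CHF per EUR

0.9006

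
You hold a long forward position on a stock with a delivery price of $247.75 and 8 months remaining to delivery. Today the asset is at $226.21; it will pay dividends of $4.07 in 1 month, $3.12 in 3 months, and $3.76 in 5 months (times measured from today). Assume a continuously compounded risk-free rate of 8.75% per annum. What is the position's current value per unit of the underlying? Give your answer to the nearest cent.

PV(remaining dividends) I = 4.07·e^(−0.0875·1/12) + 3.12·e^(−0.0875·3/12) + 3.76·e^(−0.0875·5/12) = 10.7183
Current forward F = (S − I)·e^(rT) = (226.21 − 10.7183)·e^(0.0875·8/12) = 215.4917 × 1.060068 = 228.4359
Value (long) = (F − K)·e^(−rT) = (228.4359 − 247.75) × 0.943335 = -18.2197
Value = -$18.22

-$18.22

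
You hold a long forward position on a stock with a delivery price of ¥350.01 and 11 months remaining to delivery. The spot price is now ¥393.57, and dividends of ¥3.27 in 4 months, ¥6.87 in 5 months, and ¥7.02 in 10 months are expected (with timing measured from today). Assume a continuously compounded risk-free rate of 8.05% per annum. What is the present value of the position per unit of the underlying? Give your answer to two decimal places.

PV(remaining dividends) I = 3.27·e^(−0.0805·4/12) + 6.87·e^(−0.0805·5/12) + 7.02·e^(−0.0805·10/12) = 16.3913
Current forward F = (S − I)·e^(rT) = (393.57 − 16.3913)·e^(0.0805·11/12) = 377.1787 × 1.076582 = 406.0638
Value (long) = (F − K)·e^(−rT) = (406.0638 − 350.01) × 0.928865 = 52.0664
Value = ¥52.07

¥52.07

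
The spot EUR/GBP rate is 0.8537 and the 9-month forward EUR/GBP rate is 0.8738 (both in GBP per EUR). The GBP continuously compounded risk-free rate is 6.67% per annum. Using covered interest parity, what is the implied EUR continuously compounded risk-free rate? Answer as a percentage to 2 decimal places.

F = S·e^((r_GBP − r_EUR)T) ⇒ r_EUR = r_GBP − ln(F/S)/T
ln(0.8738/0.8537) = 0.023272; /(9/12) = 0.031029
r_EUR = 0.0667 − 0.031029 = 0.035671
r_EUR = 3.57%

3.57%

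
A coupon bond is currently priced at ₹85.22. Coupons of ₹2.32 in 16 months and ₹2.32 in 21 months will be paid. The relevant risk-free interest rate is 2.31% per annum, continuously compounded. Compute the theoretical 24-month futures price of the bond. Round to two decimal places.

PV(coupons) I = 2.32·e^(−0.0231·16/12) + 2.32·e^(−0.0231·21/12)
I = 2.2496 + 2.2281 = 4.4777
F = (S − I)·e^(rT) = (85.22 − 4.4777) · e^(0.0231·24/12)
= 80.7423 · e^0.046200 = 80.7423 × 1.047284 = ₹84.56

₹84.56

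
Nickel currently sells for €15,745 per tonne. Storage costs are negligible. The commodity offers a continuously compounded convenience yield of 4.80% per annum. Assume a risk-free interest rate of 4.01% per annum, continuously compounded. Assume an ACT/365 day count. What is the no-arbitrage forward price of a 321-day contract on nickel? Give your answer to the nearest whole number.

Net carry = r + u − y = 0.0401 + 0.0000 − 0.0480 = -0.0079
F = S·e^((r+u−y)T) = 15745 · e^(-0.0079 × 321/365) = 15745 · e^-0.006948
= 15745 × 0.993076 = €15,636 per tonne

€15,636 per tonne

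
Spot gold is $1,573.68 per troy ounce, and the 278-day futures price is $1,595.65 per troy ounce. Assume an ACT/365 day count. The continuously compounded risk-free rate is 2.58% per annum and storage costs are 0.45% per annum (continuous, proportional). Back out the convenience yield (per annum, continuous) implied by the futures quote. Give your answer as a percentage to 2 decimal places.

1.21%

F = S·e^((r+u−y)T) ⇒ (r+u−y) = ln(F/S)/T
ln(1595.65/1573.68) = 0.013864; /T ⇒ 0.018203
y = r + u − ln(F/S)/T = 0.0258 + 0.0045 − 0.018203 = 0.012097
y = 1.21%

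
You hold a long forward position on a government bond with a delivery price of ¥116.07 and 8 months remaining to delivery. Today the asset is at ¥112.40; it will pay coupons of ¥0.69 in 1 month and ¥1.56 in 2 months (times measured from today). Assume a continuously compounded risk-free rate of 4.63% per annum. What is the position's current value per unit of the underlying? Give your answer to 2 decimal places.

PV(remaining coupons) I = 0.69·e^(−0.0463·1/12) + 1.56·e^(−0.0463·2/12) = 2.2354
Current forward F = (S − I)·e^(rT) = (112.40 − 2.2354)·e^(0.0463·8/12) = 110.1646 × 1.031348 = 113.6180
Value (long) = (F − K)·e^(−rT) = (113.6180 − 116.07) × 0.969605 = -2.3775
Value = -¥2.38

-¥2.38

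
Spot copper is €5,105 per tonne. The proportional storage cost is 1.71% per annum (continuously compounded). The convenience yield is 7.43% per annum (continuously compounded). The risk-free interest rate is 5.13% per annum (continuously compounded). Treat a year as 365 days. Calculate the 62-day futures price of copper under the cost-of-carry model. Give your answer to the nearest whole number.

Net carry = r + u − y = 0.0513 + 0.0171 − 0.0743 = -0.0059
F = S·e^((r+u−y)T) = 5105 · e^(-0.0059 × 62/365) = 5105 · e^-0.001002
= 5105 × 0.998999 = €5,100 per tonne

€5,100 per tonne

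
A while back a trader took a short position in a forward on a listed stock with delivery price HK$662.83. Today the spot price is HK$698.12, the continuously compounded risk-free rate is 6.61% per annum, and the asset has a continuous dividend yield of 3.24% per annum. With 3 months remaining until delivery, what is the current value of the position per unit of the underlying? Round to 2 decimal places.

-HK$40.52

Current fair forward for the remaining 3 months: F = S·e^((r − q)·T), (r − q) = 0.0661 − 0.0324 = 0.0337
F = 698.12 · e^(0.0337 × 3/12) = 698.12 × 1.008461 = 704.0268
Value of long forward = (F − K)·e^(−rT) = (704.0268 − 662.83) · e^(−0.0661·3/12)
= 41.1968 × 0.983611 = 40.52
Short position value = −(long value) = -HK$40.52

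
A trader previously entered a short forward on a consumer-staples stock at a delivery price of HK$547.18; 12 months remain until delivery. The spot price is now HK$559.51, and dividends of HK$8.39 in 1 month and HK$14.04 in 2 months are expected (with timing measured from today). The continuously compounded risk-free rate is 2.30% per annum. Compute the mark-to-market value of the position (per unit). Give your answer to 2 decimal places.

PV(remaining dividends) I = 8.39·e^(−0.0230·1/12) + 14.04·e^(−0.0230·2/12) = 22.3602
Current forward F = (S − I)·e^(rT) = (559.51 − 22.3602)·e^(0.0230·12/12) = 537.1498 × 1.023267 = 549.6477
Value (long) = (F − K)·e^(−rT) = (549.6477 − 547.18) × 0.977262 = 2.4116
Short position value = −(long value) = -HK$2.41

-HK$2.41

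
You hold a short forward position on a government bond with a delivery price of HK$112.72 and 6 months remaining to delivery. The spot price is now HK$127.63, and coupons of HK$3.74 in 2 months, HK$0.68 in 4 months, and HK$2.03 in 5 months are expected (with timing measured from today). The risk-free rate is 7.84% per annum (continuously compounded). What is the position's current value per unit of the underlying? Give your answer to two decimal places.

PV(remaining coupons) I = 3.74·e^(−0.0784·2/12) + 0.68·e^(−0.0784·4/12) + 2.03·e^(−0.0784·5/12) = 6.3187
Current forward F = (S − I)·e^(rT) = (127.63 − 6.3187)·e^(0.0784·6/12) = 121.3113 × 1.039978 = 126.1611
Value (long) = (F − K)·e^(−rT) = (126.1611 − 112.72) × 0.961558 = 12.9244
Short position value = −(long value) = -HK$12.92

-HK$12.92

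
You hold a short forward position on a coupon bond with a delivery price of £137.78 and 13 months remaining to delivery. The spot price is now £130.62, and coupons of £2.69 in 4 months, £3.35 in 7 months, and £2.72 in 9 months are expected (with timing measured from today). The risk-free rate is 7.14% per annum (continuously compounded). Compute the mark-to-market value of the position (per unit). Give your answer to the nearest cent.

PV(remaining coupons) I = 2.69·e^(−0.0714·4/12) + 3.35·e^(−0.0714·7/12) + 2.72·e^(−0.0714·9/12) = 8.4182
Current forward F = (S − I)·e^(rT) = (130.62 − 8.4182)·e^(0.0714·13/12) = 122.2018 × 1.080420 = 132.0293
Value (long) = (F − K)·e^(−rT) = (132.0293 − 137.78) × 0.925566 = -5.3227
Short position value = −(long value) = £5.32

£5.32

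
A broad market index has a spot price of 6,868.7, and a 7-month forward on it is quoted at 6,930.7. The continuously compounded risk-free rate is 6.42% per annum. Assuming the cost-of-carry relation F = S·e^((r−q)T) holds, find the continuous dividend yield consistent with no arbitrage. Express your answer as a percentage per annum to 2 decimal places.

From F = S·e^((r−q)T): (r − q) = ln(F/S)/T
ln(6930.7/6868.7) = ln(1.009026) = 0.008986
(r − q) = 0.008986 / (7/12) = 0.015405
q = r − ln(F/S)/T = 0.0642 − 0.015405 = 0.048795
q = 4.88%

4.88%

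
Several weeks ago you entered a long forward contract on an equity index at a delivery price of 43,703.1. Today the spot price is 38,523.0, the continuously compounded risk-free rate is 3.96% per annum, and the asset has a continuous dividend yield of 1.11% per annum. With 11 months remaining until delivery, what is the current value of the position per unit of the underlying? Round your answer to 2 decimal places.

-4012.11

Current fair forward for the remaining 11 months: F = S·e^((r − q)·T), (r − q) = 0.0396 − 0.0111 = 0.0285
F = 38523.0 · e^(0.0285 × 11/12) = 38523.0 × 1.02646925 = 39542.6749
Value of long forward = (F − K)·e^(−rT) = (39542.6749 − 43703.1) · e^(−0.0396·11/12)
= -4160.4251 × 0.96435094 = -4012.11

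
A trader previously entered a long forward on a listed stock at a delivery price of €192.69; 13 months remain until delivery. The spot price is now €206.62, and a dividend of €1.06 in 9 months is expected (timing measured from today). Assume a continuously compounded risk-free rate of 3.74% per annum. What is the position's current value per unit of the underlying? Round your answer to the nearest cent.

PV(remaining dividends) I = 1.06·e^(−0.0374·9/12) = 1.0307
Current forward F = (S − I)·e^(rT) = (206.62 − 1.0307)·e^(0.0374·13/12) = 205.5893 × 1.041349 = 214.0902
Value (long) = (F − K)·e^(−rT) = (214.0902 − 192.69) × 0.960293 = 20.5505
Value = €20.55

€20.55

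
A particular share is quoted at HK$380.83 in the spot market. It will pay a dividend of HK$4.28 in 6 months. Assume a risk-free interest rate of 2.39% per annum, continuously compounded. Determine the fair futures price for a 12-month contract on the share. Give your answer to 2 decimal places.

PV(dividends) I = 4.28·e^(−0.0239·6/12)
I = 4.2292
F = (S − I)·e^(rT) = (380.83 − 4.2292) · e^(0.0239·12/12)
= 376.6008 · e^0.023900 = 376.6008 × 1.024188 = HK$385.71

HK$385.71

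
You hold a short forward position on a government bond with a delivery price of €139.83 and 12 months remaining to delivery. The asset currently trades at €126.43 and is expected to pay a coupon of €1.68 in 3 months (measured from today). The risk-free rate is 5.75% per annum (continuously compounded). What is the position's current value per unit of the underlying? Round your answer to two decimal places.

PV(remaining coupons) I = 1.68·e^(−0.0575·3/12) = 1.6560
Current forward F = (S − I)·e^(rT) = (126.43 − 1.6560)·e^(0.0575·12/12) = 124.7740 × 1.059185 = 132.1587
Value (long) = (F − K)·e^(−rT) = (132.1587 − 139.83) × 0.944122 = -7.2426
Short position value = −(long value) = €7.24

€7.24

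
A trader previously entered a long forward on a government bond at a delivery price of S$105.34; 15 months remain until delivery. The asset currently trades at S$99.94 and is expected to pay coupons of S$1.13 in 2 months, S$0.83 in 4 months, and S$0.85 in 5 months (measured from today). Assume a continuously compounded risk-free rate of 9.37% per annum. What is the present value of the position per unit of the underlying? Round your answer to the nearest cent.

S$3.51

PV(remaining coupons) I = 1.13·e^(−0.0937·2/12) + 0.83·e^(−0.0937·4/12) + 0.85·e^(−0.0937·5/12) = 2.7344
Current forward F = (S − I)·e^(rT) = (99.94 − 2.7344)·e^(0.0937·15/12) = 97.2056 × 1.124260 = 109.2844
Value (long) = (F − K)·e^(−rT) = (109.2844 − 105.34) × 0.889474 = 3.5084
Value = S$3.51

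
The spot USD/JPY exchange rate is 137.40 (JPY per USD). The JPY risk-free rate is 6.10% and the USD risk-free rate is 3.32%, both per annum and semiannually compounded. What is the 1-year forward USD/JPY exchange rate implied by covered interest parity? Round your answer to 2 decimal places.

141.18

By covered interest parity, F = S · (1+r_JPY/2)^(2T) / (1+r_USD/2)^(2T)
= 137.40 × 1.061930 / 1.033476 = 137.40 × 1.027532
F = 141.18 JPY per USD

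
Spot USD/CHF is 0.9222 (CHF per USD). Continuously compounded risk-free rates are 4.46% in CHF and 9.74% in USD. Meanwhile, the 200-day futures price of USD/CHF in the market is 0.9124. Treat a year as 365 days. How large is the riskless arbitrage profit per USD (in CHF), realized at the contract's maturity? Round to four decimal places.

0.0165 per USD (in CHF)

Fair futures: F* = S·e^(carry·T), with carry = (r_CHF − r_USD) = 0.0446 − 0.0974 = -0.0528
F* = 0.9222 · e^(-0.0528 × 200/365) = 0.9222 · e^-0.028932 = 0.9222 × 0.971483 = 0.8959
Market 0.9124 > fair 0.8959: forward overpriced → cash-and-carry (buy spot, short the forward).
At maturity, profit = |F_mkt − F*| = |0.9124 − 0.8959| = 0.0165 per USD (in CHF)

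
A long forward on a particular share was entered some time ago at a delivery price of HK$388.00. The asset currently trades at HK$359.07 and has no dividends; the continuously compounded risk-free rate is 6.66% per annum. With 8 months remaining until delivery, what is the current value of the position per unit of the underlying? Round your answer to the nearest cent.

Current fair forward for the remaining 8 months: F = S·e^(r·T), r = 0.0666
F = 359.07 · e^(0.0666 × 8/12) = 359.07 × 1.045400 = 375.3718
Value of long forward = (F − K)·e^(−rT) = (375.3718 − 388.00) · e^(−0.0666·8/12)
= -12.6282 × 0.956571 = -12.08

-HK$12.08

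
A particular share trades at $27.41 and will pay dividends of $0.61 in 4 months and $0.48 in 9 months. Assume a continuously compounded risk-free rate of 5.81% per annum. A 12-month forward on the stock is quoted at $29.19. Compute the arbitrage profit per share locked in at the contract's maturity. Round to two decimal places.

PV(dividends) I = 0.61·e^(−0.0581·4/12) + 0.48·e^(−0.0581·9/12) = 1.0578
Fair forward F* = (S − I)·e^(rT) = (27.41 − 1.0578)·e^0.058100 = 26.3522 × 1.059821 = 27.9286
Market $29.19 > fair 27.9286: forward overpriced → cash-and-carry (borrow at r, buy the stock and collect the dividends, short the forward).
Profit at T = |F_mkt − F*| = |29.19 − 27.9286| = $1.26 per share

$1.26 per share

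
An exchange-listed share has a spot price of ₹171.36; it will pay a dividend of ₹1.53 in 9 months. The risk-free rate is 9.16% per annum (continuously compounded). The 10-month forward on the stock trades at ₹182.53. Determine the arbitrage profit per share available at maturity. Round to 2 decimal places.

PV(dividends) I = 1.53·e^(−0.0916·9/12) = 1.4284
Fair forward F* = (S − I)·e^(rT) = (171.36 − 1.4284)·e^0.076333 = 169.9316 × 1.079322 = 183.4109
Market ₹182.53 < fair 183.4109: forward underpriced → reverse cash-and-carry (short the stock, invest proceeds at r, pay the dividends, go long the forward).
Profit at T = |F_mkt − F*| = |182.53 − 183.4109| = ₹0.88 per share

₹0.88 per share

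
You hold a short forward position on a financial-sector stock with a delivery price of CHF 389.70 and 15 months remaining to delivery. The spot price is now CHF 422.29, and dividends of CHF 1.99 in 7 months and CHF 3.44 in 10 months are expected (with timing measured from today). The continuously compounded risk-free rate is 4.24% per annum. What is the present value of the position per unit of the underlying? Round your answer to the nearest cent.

-CHF 47.44

PV(remaining dividends) I = 1.99·e^(−0.0424·7/12) + 3.44·e^(−0.0424·10/12) = 5.2620
Current forward F = (S − I)·e^(rT) = (422.29 − 5.2620)·e^(0.0424·15/12) = 417.0280 × 1.054430 = 439.7268
Value (long) = (F − K)·e^(−rT) = (439.7268 − 389.70) × 0.948380 = 47.4444
Short position value = −(long value) = -CHF 47.44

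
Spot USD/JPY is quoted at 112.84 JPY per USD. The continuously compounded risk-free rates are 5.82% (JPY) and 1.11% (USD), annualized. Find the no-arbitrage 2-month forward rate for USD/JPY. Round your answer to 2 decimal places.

113.73

F = S·e^((r_JPY − r_USD)T) = 112.84 · e^((0.0582 − 0.0111) × 2/12)
= 112.84 · e^0.007850 = 112.84 × 1.007881
F = 113.73 JPY per USD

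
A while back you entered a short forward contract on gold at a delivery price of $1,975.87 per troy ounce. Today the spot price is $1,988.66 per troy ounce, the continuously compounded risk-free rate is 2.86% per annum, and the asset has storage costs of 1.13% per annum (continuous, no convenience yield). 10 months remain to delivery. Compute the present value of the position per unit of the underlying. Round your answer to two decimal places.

Current fair forward for the remaining 10 months: F = S·e^((r + u)·T), (r + u) = 0.0286 + 0.0113 = 0.0399
F = 1988.66 · e^(0.0399 × 10/12) = 1988.66 × 1.03380896 = 2055.8945
Value of long forward = (F − K)·e^(−rT) = (2055.8945 − 1975.87) · e^(−0.0286·10/12)
= 80.0245 × 0.97644844 = 78.14
Short position value = −(long value) = -$78.14

-$78.14 per troy ounce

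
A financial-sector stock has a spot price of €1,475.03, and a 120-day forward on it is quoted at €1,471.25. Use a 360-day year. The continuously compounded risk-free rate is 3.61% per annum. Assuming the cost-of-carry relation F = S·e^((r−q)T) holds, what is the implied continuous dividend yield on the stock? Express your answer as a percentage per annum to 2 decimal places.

4.38%

From F = S·e^((r−q)T): (r − q) = ln(F/S)/T
ln(1471.25/1475.03) = ln(0.997437) = -0.002566
(r − q) = -0.002566 / (120/360) = -0.007698
q = r − ln(F/S)/T = 0.0361 + 0.007698 = 0.043798
q = 4.38%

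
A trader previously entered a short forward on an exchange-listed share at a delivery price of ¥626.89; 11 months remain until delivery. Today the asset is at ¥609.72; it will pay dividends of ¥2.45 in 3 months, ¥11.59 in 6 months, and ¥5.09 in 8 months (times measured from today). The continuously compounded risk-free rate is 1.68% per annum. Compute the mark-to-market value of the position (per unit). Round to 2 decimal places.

¥26.56

PV(remaining dividends) I = 2.45·e^(−0.0168·3/12) + 11.59·e^(−0.0168·6/12) + 5.09·e^(−0.0168·8/12) = 18.9661
Current forward F = (S − I)·e^(rT) = (609.72 − 18.9661)·e^(0.0168·11/12) = 590.7539 × 1.015519 = 599.9218
Value (long) = (F − K)·e^(−rT) = (599.9218 − 626.89) × 0.984718 = -26.5561
Short position value = −(long value) = ¥26.56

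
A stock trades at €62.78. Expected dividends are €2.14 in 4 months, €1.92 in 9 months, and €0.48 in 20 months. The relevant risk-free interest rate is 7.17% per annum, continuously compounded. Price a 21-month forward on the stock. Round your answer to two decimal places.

€66.26

PV(dividends) I = 2.14·e^(−0.0717·4/12) + 1.92·e^(−0.0717·9/12) + 0.48·e^(−0.0717·20/12)
I = 2.0895 + 1.8195 + 0.4259 = 4.3349
F = (S − I)·e^(rT) = (62.78 − 4.3349) · e^(0.0717·21/12)
= 58.4451 · e^0.125475 = 58.4451 × 1.133687 = €66.26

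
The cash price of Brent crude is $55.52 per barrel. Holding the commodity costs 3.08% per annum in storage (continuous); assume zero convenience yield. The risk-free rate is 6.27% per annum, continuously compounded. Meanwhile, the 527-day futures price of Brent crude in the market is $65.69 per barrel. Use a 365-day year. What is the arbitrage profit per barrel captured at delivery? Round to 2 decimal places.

$2.15 per barrel

Fair futures: F* = S·e^(carry·T), with carry = (r + u) = 0.0627 + 0.0308 = 0.0935
F* = 55.52 · e^(0.0935 × 527/365) = 55.52 · e^0.134999 = 55.52 × 1.144536 = $63.5446
Market $65.69 > fair $63.5446: forward overpriced → cash-and-carry (buy spot, short the forward).
At maturity, profit = |F_mkt − F*| = |65.69 − 63.5446| = $2.15 per barrel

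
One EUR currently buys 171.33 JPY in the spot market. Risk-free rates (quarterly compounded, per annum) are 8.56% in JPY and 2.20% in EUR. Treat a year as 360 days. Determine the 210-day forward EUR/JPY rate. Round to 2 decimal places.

177.72

By covered interest parity, F = S · (1+r_JPY/4)^(4T) / (1+r_EUR/4)^(4T)
= 171.33 × 1.050647 / 1.012880 = 171.33 × 1.037287
F = 177.72 JPY per EUR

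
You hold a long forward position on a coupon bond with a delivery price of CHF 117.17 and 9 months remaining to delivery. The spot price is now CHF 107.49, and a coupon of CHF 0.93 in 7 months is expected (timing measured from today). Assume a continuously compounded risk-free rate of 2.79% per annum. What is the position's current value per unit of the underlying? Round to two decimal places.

PV(remaining coupons) I = 0.93·e^(−0.0279·7/12) = 0.9150
Current forward F = (S − I)·e^(rT) = (107.49 − 0.9150)·e^(0.0279·9/12) = 106.5750 × 1.021145 = 108.8285
Value (long) = (F − K)·e^(−rT) = (108.8285 − 117.17) × 0.979292 = -8.1688
Value = -CHF 8.17

-CHF 8.17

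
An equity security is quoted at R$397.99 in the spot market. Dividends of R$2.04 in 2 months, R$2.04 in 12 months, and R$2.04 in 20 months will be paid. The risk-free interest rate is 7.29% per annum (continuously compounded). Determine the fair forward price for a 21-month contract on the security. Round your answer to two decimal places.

PV(dividends) I = 2.04·e^(−0.0729·2/12) + 2.04·e^(−0.0729·12/12) + 2.04·e^(−0.0729·20/12)
I = 2.0154 + 1.8966 + 1.8066 = 5.7186
F = (S − I)·e^(rT) = (397.99 − 5.7186) · e^(0.0729·21/12)
= 392.2714 · e^0.127575 = 392.2714 × 1.136070 = R$445.65

R$445.65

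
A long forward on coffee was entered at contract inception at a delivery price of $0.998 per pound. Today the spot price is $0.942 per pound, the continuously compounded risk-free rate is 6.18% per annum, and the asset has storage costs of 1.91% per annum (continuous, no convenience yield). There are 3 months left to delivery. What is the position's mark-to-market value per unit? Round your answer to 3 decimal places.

-$0.036 per pound

Current fair forward for the remaining 3 months: F = S·e^((r + u)·T), (r + u) = 0.0618 + 0.0191 = 0.0809
F = 0.942 · e^(0.0809 × 3/12) = 0.942 × 1.020431 = 0.9612
Value of long forward = (F − K)·e^(−rT) = (0.9612 − 0.998) · e^(−0.0618·3/12)
= -0.0368 × 0.984669 = -0.036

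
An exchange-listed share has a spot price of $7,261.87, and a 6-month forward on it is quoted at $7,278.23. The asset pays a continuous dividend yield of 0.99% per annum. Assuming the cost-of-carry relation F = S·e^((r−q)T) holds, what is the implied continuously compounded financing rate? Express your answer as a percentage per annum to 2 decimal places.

1.44%

From F = S·e^((r−q)T): (r − q) = ln(F/S)/T
ln(7278.23/7261.87) = ln(1.002253) = 0.002250
(r − q) = 0.002250 / (6/12) = 0.004500
r = ln(F/S)/T + q = 0.004500 + 0.0099 = 0.014400
r = 1.44%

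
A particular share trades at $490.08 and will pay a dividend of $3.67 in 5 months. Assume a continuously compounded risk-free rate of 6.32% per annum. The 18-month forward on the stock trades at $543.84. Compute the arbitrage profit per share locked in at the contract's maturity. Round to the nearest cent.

$8.96 per share

PV(dividends) I = 3.67·e^(−0.0632·5/12) = 3.5746
Fair forward F* = (S − I)·e^(rT) = (490.08 − 3.5746)·e^0.094800 = 486.5054 × 1.099439 = 534.8830
Market $543.84 > fair 534.8830: forward overpriced → cash-and-carry (borrow at r, buy the stock and collect the dividends, short the forward).
Profit at T = |F_mkt − F*| = |543.84 − 534.8830| = $8.96 per share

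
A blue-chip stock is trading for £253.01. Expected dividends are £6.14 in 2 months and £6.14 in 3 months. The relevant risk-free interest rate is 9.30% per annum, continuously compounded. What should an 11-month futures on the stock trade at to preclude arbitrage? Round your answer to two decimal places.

PV(dividends) I = 6.14·e^(−0.0930·2/12) + 6.14·e^(−0.0930·3/12)
I = 6.0456 + 5.9989 = 12.0445
F = (S − I)·e^(rT) = (253.01 − 12.0445) · e^(0.0930·11/12)
= 240.9655 · e^0.085250 = 240.9655 × 1.088989 = £262.41

£262.41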